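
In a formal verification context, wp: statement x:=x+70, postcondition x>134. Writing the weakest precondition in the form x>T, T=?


Formula: wp(x:=E, P) = P[E/x] (substitute E for x in postcondition)
Step 1: Postcondition: x>134
Step 2: Substitute x+70 for x: x+70>134
Step 3: Solve for x: x > 134-70 = 64

64


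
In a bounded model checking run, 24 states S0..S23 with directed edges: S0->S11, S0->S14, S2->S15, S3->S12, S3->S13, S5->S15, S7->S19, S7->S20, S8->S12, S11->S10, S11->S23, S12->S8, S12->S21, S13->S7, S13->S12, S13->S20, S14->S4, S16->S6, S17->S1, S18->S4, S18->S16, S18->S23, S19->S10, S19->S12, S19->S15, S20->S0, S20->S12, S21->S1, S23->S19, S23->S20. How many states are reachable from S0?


BFS from S0:
  layer 0: {S0}
  layer 1: {S11, S14}
  layer 2: {S4, S10, S23}
  layer 3: {S19, S20}
  layer 4: {S12, S15}
  layer 5: {S8, S21}
  layer 6: {S1}
Reachable set: {S0, S1, S4, S8, S10, S11, S12, S14, S15, S19, S20, S21, S23}
Count = 13

13


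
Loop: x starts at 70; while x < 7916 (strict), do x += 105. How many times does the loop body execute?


Step 1: x goes from 70 toward 7916 by 105; the body runs while x<7916, so iterations = ceil((bound-start)/step)
Step 2: Distance=7846
Step 3: ceil(7846/105)=75

75


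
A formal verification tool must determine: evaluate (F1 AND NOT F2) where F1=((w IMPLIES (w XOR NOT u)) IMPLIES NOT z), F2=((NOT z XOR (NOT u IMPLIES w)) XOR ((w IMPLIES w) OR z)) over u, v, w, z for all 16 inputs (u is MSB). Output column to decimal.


F1 = ((w IMPLIES (w XOR NOT u)) IMPLIES NOT z)
F2 = ((NOT z XOR (NOT u IMPLIES w)) XOR ((w IMPLIES w) OR z))
Counterexample to F1=>F2 is where F1=1 and F2=0.
Evaluate each row (bits = u,v,w,z, MSB first):
  row 0 [0000]: F1=1 F2=0 -> F1&~F2 -> 1
  row 1 [0001]: F1=0 F2=1 -> F1&~F2 -> 0
  row 2 [0010]: F1=1 F2=1 -> F1&~F2 -> 0
  row 3 [0011]: F1=1 F2=0 -> F1&~F2 -> 1
  row 4 [0100]: F1=1 F2=0 -> F1&~F2 -> 1
  row 5 [0101]: F1=0 F2=1 -> F1&~F2 -> 0
  row 6 [0110]: F1=1 F2=1 -> F1&~F2 -> 0
  row 7 [0111]: F1=1 F2=0 -> F1&~F2 -> 1
  row 8 [1000]: F1=1 F2=1 -> F1&~F2 -> 0
  row 9 [1001]: F1=0 F2=0 -> F1&~F2 -> 0
  row 10 [1010]: F1=1 F2=1 -> F1&~F2 -> 0
  row 11 [1011]: F1=0 F2=0 -> F1&~F2 -> 0
  row 12 [1100]: F1=1 F2=1 -> F1&~F2 -> 0
  row 13 [1101]: F1=0 F2=0 -> F1&~F2 -> 0
  row 14 [1110]: F1=1 F2=1 -> F1&~F2 -> 0
  row 15 [1111]: F1=0 F2=0 -> F1&~F2 -> 0
Full result column, 4 rows per line (u,v fixed per line; w,z runs 00..11 left to right):
  rows 0-3 [u,v=00]: 1001  = hex 9
  rows 4-7 [u,v=01]: 1001  = hex 9
  rows 8-11 [u,v=10]: 0000  = hex 0
  rows 12-15 [u,v=11]: 0000  = hex 0
Counterexample vector (row 0 .. row 15) = 1001100100000000
Output column grouped in 4s = 1001 1001 0000 0000 = 0x9900
Convert to decimal digit by digit (value = value*16 + digit):
  9 -> 9
  9*16 + 9 = 153
  153*16 + 0 = 2448
  2448*16 + 0 = 39168
Decimal = 39168

39168


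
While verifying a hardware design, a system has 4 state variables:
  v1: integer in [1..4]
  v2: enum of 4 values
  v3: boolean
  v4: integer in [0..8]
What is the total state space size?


State space = product of domain sizes of all variables.
Domain sizes:
  v1 (integer in [1..4]): 4
  v2 (enum of 4 values): 4
  v3 (boolean): 2
  v4 (integer in [0..8]): 9
Product = 4 * 4 * 2 * 9 = 288

288


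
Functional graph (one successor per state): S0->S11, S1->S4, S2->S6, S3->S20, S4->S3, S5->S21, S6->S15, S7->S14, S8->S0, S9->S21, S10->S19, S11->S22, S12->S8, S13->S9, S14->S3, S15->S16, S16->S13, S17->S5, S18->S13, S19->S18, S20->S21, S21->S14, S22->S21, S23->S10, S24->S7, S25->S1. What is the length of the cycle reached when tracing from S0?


Trace from S0 until a state repeats:
  S0 -> S11 -> S22 -> S21 -> S14 -> S3 -> S20 -> S21
S21 first seen at step 3, revisited at step 7.
Cycle length = 7 - 3 = 4

4


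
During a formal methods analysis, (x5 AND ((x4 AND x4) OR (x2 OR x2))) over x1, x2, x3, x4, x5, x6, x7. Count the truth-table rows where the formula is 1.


Formula: (x5 AND ((x4 AND x4) OR (x2 OR x2))) over 7 vars (128 rows)
Evaluate each row (x1, x2, x3, x4, x5, x6, x7 as bits, MSB first):
  row 0 [0000000]: (0 AND ((0 AND 0) OR (0 OR 0))) -> 0
  row 1 [0000001]: (0 AND ((0 AND 0) OR (0 OR 0))) -> 0
  row 2 [0000010]: (0 AND ((0 AND 0) OR (0 OR 0))) -> 0
  row 3 [0000011]: (0 AND ((0 AND 0) OR (0 OR 0))) -> 0
  row 4 [0000100]: (1 AND ((0 AND 0) OR (0 OR 0))) -> 0
  (every remaining row is evaluated the same way; all 128 results are listed next)
Full result column, 8 rows per line (x1,x2,x3,x4 fixed per line; x5,x6,x7 runs 000..111 left to right):
  rows 0-7 [x1,x2,x3,x4=0000]: 00000000  (ones: 0)
  rows 8-15 [x1,x2,x3,x4=0001]: 00001111  (ones: 4)
  rows 16-23 [x1,x2,x3,x4=0010]: 00000000  (ones: 0)
  rows 24-31 [x1,x2,x3,x4=0011]: 00001111  (ones: 4)
  rows 32-39 [x1,x2,x3,x4=0100]: 00001111  (ones: 4)
  rows 40-47 [x1,x2,x3,x4=0101]: 00001111  (ones: 4)
  rows 48-55 [x1,x2,x3,x4=0110]: 00001111  (ones: 4)
  rows 56-63 [x1,x2,x3,x4=0111]: 00001111  (ones: 4)
  rows 64-71 [x1,x2,x3,x4=1000]: 00000000  (ones: 0)
  rows 72-79 [x1,x2,x3,x4=1001]: 00001111  (ones: 4)
  rows 80-87 [x1,x2,x3,x4=1010]: 00000000  (ones: 0)
  rows 88-95 [x1,x2,x3,x4=1011]: 00001111  (ones: 4)
  rows 96-103 [x1,x2,x3,x4=1100]: 00001111  (ones: 4)
  rows 104-111 [x1,x2,x3,x4=1101]: 00001111  (ones: 4)
  rows 112-119 [x1,x2,x3,x4=1110]: 00001111  (ones: 4)
  rows 120-127 [x1,x2,x3,x4=1111]: 00001111  (ones: 4)
Count of 1-rows = 0+4+0+4+4+4+4+4+0+4+0+4+4+4+4+4 = 48

48


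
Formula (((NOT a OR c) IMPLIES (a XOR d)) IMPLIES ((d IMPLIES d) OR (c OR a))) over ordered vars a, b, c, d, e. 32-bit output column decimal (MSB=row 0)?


Formula: (((NOT a OR c) IMPLIES (a XOR d)) IMPLIES ((d IMPLIES d) OR (c OR a))) over a, b, c, d, e (32 rows)
Evaluate each row (bits = a,b,c,d,e, MSB first):
  row 0 [00000]: (((NOT 0 OR 0) IMPLIES (0 XOR 0)) IMPLIES ((0 IMPLIES 0) OR (0 OR 0))) -> 1
  row 1 [00001]: (((NOT 0 OR 0) IMPLIES (0 XOR 0)) IMPLIES ((0 IMPLIES 0) OR (0 OR 0))) -> 1
  row 2 [00010]: (((NOT 0 OR 0) IMPLIES (0 XOR 1)) IMPLIES ((1 IMPLIES 1) OR (0 OR 0))) -> 1
  row 3 [00011]: (((NOT 0 OR 0) IMPLIES (0 XOR 1)) IMPLIES ((1 IMPLIES 1) OR (0 OR 0))) -> 1
  row 4 [00100]: (((NOT 0 OR 1) IMPLIES (0 XOR 0)) IMPLIES ((0 IMPLIES 0) OR (1 OR 0))) -> 1
  row 5 [00101]: (((NOT 0 OR 1) IMPLIES (0 XOR 0)) IMPLIES ((0 IMPLIES 0) OR (1 OR 0))) -> 1
  row 6 [00110]: (((NOT 0 OR 1) IMPLIES (0 XOR 1)) IMPLIES ((1 IMPLIES 1) OR (1 OR 0))) -> 1
  row 7 [00111]: (((NOT 0 OR 1) IMPLIES (0 XOR 1)) IMPLIES ((1 IMPLIES 1) OR (1 OR 0))) -> 1
  row 8 [01000]: (((NOT 0 OR 0) IMPLIES (0 XOR 0)) IMPLIES ((0 IMPLIES 0) OR (0 OR 0))) -> 1
  row 9 [01001]: (((NOT 0 OR 0) IMPLIES (0 XOR 0)) IMPLIES ((0 IMPLIES 0) OR (0 OR 0))) -> 1
  row 10 [01010]: (((NOT 0 OR 0) IMPLIES (0 XOR 1)) IMPLIES ((1 IMPLIES 1) OR (0 OR 0))) -> 1
  row 11 [01011]: (((NOT 0 OR 0) IMPLIES (0 XOR 1)) IMPLIES ((1 IMPLIES 1) OR (0 OR 0))) -> 1
  row 12 [01100]: (((NOT 0 OR 1) IMPLIES (0 XOR 0)) IMPLIES ((0 IMPLIES 0) OR (1 OR 0))) -> 1
  row 13 [01101]: (((NOT 0 OR 1) IMPLIES (0 XOR 0)) IMPLIES ((0 IMPLIES 0) OR (1 OR 0))) -> 1
  row 14 [01110]: (((NOT 0 OR 1) IMPLIES (0 XOR 1)) IMPLIES ((1 IMPLIES 1) OR (1 OR 0))) -> 1
  row 15 [01111]: (((NOT 0 OR 1) IMPLIES (0 XOR 1)) IMPLIES ((1 IMPLIES 1) OR (1 OR 0))) -> 1
  row 16 [10000]: (((NOT 1 OR 0) IMPLIES (1 XOR 0)) IMPLIES ((0 IMPLIES 0) OR (0 OR 1))) -> 1
  row 17 [10001]: (((NOT 1 OR 0) IMPLIES (1 XOR 0)) IMPLIES ((0 IMPLIES 0) OR (0 OR 1))) -> 1
  row 18 [10010]: (((NOT 1 OR 0) IMPLIES (1 XOR 1)) IMPLIES ((1 IMPLIES 1) OR (0 OR 1))) -> 1
  row 19 [10011]: (((NOT 1 OR 0) IMPLIES (1 XOR 1)) IMPLIES ((1 IMPLIES 1) OR (0 OR 1))) -> 1
  row 20 [10100]: (((NOT 1 OR 1) IMPLIES (1 XOR 0)) IMPLIES ((0 IMPLIES 0) OR (1 OR 1))) -> 1
  row 21 [10101]: (((NOT 1 OR 1) IMPLIES (1 XOR 0)) IMPLIES ((0 IMPLIES 0) OR (1 OR 1))) -> 1
  row 22 [10110]: (((NOT 1 OR 1) IMPLIES (1 XOR 1)) IMPLIES ((1 IMPLIES 1) OR (1 OR 1))) -> 1
  row 23 [10111]: (((NOT 1 OR 1) IMPLIES (1 XOR 1)) IMPLIES ((1 IMPLIES 1) OR (1 OR 1))) -> 1
  row 24 [11000]: (((NOT 1 OR 0) IMPLIES (1 XOR 0)) IMPLIES ((0 IMPLIES 0) OR (0 OR 1))) -> 1
  row 25 [11001]: (((NOT 1 OR 0) IMPLIES (1 XOR 0)) IMPLIES ((0 IMPLIES 0) OR (0 OR 1))) -> 1
  row 26 [11010]: (((NOT 1 OR 0) IMPLIES (1 XOR 1)) IMPLIES ((1 IMPLIES 1) OR (0 OR 1))) -> 1
  row 27 [11011]: (((NOT 1 OR 0) IMPLIES (1 XOR 1)) IMPLIES ((1 IMPLIES 1) OR (0 OR 1))) -> 1
  row 28 [11100]: (((NOT 1 OR 1) IMPLIES (1 XOR 0)) IMPLIES ((0 IMPLIES 0) OR (1 OR 1))) -> 1
  row 29 [11101]: (((NOT 1 OR 1) IMPLIES (1 XOR 0)) IMPLIES ((0 IMPLIES 0) OR (1 OR 1))) -> 1
  row 30 [11110]: (((NOT 1 OR 1) IMPLIES (1 XOR 1)) IMPLIES ((1 IMPLIES 1) OR (1 OR 1))) -> 1
  row 31 [11111]: (((NOT 1 OR 1) IMPLIES (1 XOR 1)) IMPLIES ((1 IMPLIES 1) OR (1 OR 1))) -> 1
Full result column, 4 rows per line (a,b,c fixed per line; d,e runs 00..11 left to right):
  rows 0-3 [a,b,c=000]: 1111  = hex F
  rows 4-7 [a,b,c=001]: 1111  = hex F
  rows 8-11 [a,b,c=010]: 1111  = hex F
  rows 12-15 [a,b,c=011]: 1111  = hex F
  rows 16-19 [a,b,c=100]: 1111  = hex F
  rows 20-23 [a,b,c=101]: 1111  = hex F
  rows 24-27 [a,b,c=110]: 1111  = hex F
  rows 28-31 [a,b,c=111]: 1111  = hex F
Output column (row 0 .. row 31) = 11111111111111111111111111111111
Output column grouped in 4s = 1111 1111 1111 1111 1111 1111 1111 1111 = 0xFFFFFFFF
Convert to decimal digit by digit (value = value*16 + digit):
  F -> 15
  15*16 + 15 (F) = 255
  255*16 + 15 (F) = 4095
  4095*16 + 15 (F) = 65535
  65535*16 + 15 (F) = 1048575
  1048575*16 + 15 (F) = 16777215
  16777215*16 + 15 (F) = 268435455
  268435455*16 + 15 (F) = 4294967295
Decimal = 4294967295

4294967295


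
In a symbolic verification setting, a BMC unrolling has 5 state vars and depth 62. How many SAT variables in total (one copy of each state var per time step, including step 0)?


BMC unrolls to depth k, creating one copy of each state var for steps 0..k.
Step count = 62 + 1 = 63 (steps 0 through 62)
Vars per step = 5
Total = 5 * 63 = 315

315


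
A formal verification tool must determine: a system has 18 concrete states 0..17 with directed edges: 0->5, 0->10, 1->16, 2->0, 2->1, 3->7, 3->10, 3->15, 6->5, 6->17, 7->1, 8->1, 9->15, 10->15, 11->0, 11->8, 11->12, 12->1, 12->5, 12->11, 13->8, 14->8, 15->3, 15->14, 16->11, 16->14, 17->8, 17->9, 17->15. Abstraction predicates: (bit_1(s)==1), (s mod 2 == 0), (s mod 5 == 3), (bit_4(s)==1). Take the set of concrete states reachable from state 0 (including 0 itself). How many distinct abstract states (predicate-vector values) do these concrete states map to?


BFS from 0:
Concrete reachable: {0, 1, 3, 5, 7, 8, 10, 11, 12, 14, 15, 16}
Abstract via predicates (bit_1(s)==1), (s mod 2 == 0), (s mod 5 == 3), (bit_4(s)==1):
  (0,0,0,0) <- {1, 5}
  (0,1,0,0) <- {0, 12}
  (0,1,0,1) <- {16}
  (0,1,1,0) <- {8}
  (1,0,0,0) <- {7, 11, 15}
  (1,0,1,0) <- {3}
  (1,1,0,0) <- {10, 14}
Distinct abstract states = 7

7


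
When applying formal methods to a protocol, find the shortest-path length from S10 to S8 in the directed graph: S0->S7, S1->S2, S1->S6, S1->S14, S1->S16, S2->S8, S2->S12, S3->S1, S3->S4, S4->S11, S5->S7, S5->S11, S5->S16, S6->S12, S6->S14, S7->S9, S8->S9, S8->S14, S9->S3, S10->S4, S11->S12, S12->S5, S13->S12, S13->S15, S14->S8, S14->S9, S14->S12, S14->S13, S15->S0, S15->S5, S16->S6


BFS layer-by-layer from S10:
  dist 0: {S10}
  dist 1: {S4}
  dist 2: {S11}
  dist 3: {S12}
  dist 4: {S5}
  dist 5: {S7, S16}
  dist 6: {S6, S9}
  dist 7: {S3, S14}
  dist 8: {S1, S8, S13}
  -> S8 reached at distance 8
Shortest path length = 8

8


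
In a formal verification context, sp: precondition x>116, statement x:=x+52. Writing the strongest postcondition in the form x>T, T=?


Formula: sp(P, x:=E) = exists old_x. (x = E[old_x/x]) AND P[old_x/x] (old_x is the value of x before the assignment; eliminate old_x by solving x = E[old_x/x] for old_x)
Step 1: Precondition P: x>116, i.e. old_x > 116
Step 2: Assignment gives x = old_x + 52, so old_x = x - 52
Step 3: Substitute into P: x - 52 > 116
Step 4: Simplify: x > 116+52 = 168

168


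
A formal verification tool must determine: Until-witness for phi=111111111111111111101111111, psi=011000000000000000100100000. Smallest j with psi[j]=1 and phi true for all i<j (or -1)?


(phi U psi) at 0: need smallest j with psi[j]=1 and phi[i]=1 for all i in [0,j).
Scan from step 0:
  step 0: phi=1, psi=0 -> continue
  step 1: psi=1 and phi held for [0,1) -> witness found
Witness step = 1

1


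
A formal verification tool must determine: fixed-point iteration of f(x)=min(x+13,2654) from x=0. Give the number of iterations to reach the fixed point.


Step 1: x=0, cap=2654, increment=13
Step 2: x grows by 13 each step until capped at 2654; fixed point is x=2654
Step 3: iterations = ceil(2654/13) = 205

205


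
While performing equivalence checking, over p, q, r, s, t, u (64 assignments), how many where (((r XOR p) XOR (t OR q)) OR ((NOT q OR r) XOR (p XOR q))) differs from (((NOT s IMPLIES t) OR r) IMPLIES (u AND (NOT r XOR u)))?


F1 = (((r XOR p) XOR (t OR q)) OR ((NOT q OR r) XOR (p XOR q)))
F2 = (((NOT s IMPLIES t) OR r) IMPLIES (u AND (NOT r XOR u)))
Evaluate both on each of 64 rows (bits = p,q,r,s,t,u):
  row 0 [000000]: F1=1 F2=1 -> 0
  row 1 [000001]: F1=1 F2=1 -> 0
  row 2 [000010]: F1=1 F2=0 (differ) -> 1
  row 3 [000011]: F1=1 F2=0 (differ) -> 1
  row 4 [000100]: F1=1 F2=0 (differ) -> 1
  (every remaining row is evaluated the same way; all 64 results are listed next)
Full result column, 8 rows per line (p,q,r fixed per line; s,t,u runs 000..111 left to right):
  rows 0-7 [p,q,r=000]: 00111111  (ones: 6)
  rows 8-15 [p,q,r=001]: 10101010  (ones: 4)
  rows 16-23 [p,q,r=010]: 00111111  (ones: 6)
  rows 24-31 [p,q,r=011]: 01010101  (ones: 4)
  rows 32-39 [p,q,r=100]: 00001100  (ones: 2)
  rows 40-47 [p,q,r=101]: 01100110  (ones: 4)
  rows 48-55 [p,q,r=110]: 11000000  (ones: 2)
  rows 56-63 [p,q,r=111]: 10101010  (ones: 4)
Disagreements = 6+4+6+4+2+4+2+4 = 32

32


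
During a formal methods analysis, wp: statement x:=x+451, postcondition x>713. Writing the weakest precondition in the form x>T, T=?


Formula: wp(x:=E, P) = P[E/x] (substitute E for x in postcondition)
Step 1: Postcondition: x>713
Step 2: Substitute x+451 for x: x+451>713
Step 3: Solve for x: x > 713-451 = 262

262


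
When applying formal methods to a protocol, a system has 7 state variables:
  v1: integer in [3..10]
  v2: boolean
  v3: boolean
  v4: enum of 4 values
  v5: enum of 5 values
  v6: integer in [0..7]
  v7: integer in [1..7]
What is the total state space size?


State space = product of domain sizes of all variables.
Domain sizes:
  v1 (integer in [3..10]): 8
  v2 (boolean): 2
  v3 (boolean): 2
  v4 (enum of 4 values): 4
  v5 (enum of 5 values): 5
  v6 (integer in [0..7]): 8
  v7 (integer in [1..7]): 7
Product = 8 * 2 * 2 * 4 * 5 * 8 * 7 = 35840

35840


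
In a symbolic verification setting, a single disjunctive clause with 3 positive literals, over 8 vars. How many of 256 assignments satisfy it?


Step 1: Total=2^8=256
Step 2: Unsat when all 3 false: 2^5=32
Step 3: Sat=256-32=224

224


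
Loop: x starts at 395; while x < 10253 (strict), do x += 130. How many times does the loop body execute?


Step 1: x goes from 395 toward 10253 by 130; the body runs while x<10253, so iterations = ceil((bound-start)/step)
Step 2: Distance=9858
Step 3: ceil(9858/130)=76

76


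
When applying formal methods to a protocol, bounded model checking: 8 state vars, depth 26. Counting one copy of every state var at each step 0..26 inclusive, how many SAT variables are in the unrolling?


BMC unrolls to depth k, creating one copy of each state var for steps 0..k.
Step count = 26 + 1 = 27 (steps 0 through 26)
Vars per step = 8
Total = 8 * 27 = 216

216


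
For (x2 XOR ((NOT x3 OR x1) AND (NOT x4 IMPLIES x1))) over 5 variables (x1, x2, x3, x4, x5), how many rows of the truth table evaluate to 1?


Formula: (x2 XOR ((NOT x3 OR x1) AND (NOT x4 IMPLIES x1))) over 5 vars (32 rows)
Evaluate each row (x1, x2, x3, x4, x5 as bits, MSB first):
  row 0 [00000]: (0 XOR ((NOT 0 OR 0) AND (NOT 0 IMPLIES 0))) -> 0
  row 1 [00001]: (0 XOR ((NOT 0 OR 0) AND (NOT 0 IMPLIES 0))) -> 0
  row 2 [00010]: (0 XOR ((NOT 0 OR 0) AND (NOT 1 IMPLIES 0))) -> 1
  row 3 [00011]: (0 XOR ((NOT 0 OR 0) AND (NOT 1 IMPLIES 0))) -> 1
  row 4 [00100]: (0 XOR ((NOT 1 OR 0) AND (NOT 0 IMPLIES 0))) -> 0
  row 5 [00101]: (0 XOR ((NOT 1 OR 0) AND (NOT 0 IMPLIES 0))) -> 0
  row 6 [00110]: (0 XOR ((NOT 1 OR 0) AND (NOT 1 IMPLIES 0))) -> 0
  row 7 [00111]: (0 XOR ((NOT 1 OR 0) AND (NOT 1 IMPLIES 0))) -> 0
  row 8 [01000]: (1 XOR ((NOT 0 OR 0) AND (NOT 0 IMPLIES 0))) -> 1
  row 9 [01001]: (1 XOR ((NOT 0 OR 0) AND (NOT 0 IMPLIES 0))) -> 1
  row 10 [01010]: (1 XOR ((NOT 0 OR 0) AND (NOT 1 IMPLIES 0))) -> 0
  row 11 [01011]: (1 XOR ((NOT 0 OR 0) AND (NOT 1 IMPLIES 0))) -> 0
  row 12 [01100]: (1 XOR ((NOT 1 OR 0) AND (NOT 0 IMPLIES 0))) -> 1
  row 13 [01101]: (1 XOR ((NOT 1 OR 0) AND (NOT 0 IMPLIES 0))) -> 1
  row 14 [01110]: (1 XOR ((NOT 1 OR 0) AND (NOT 1 IMPLIES 0))) -> 1
  row 15 [01111]: (1 XOR ((NOT 1 OR 0) AND (NOT 1 IMPLIES 0))) -> 1
  row 16 [10000]: (0 XOR ((NOT 0 OR 1) AND (NOT 0 IMPLIES 1))) -> 1
  row 17 [10001]: (0 XOR ((NOT 0 OR 1) AND (NOT 0 IMPLIES 1))) -> 1
  row 18 [10010]: (0 XOR ((NOT 0 OR 1) AND (NOT 1 IMPLIES 1))) -> 1
  row 19 [10011]: (0 XOR ((NOT 0 OR 1) AND (NOT 1 IMPLIES 1))) -> 1
  row 20 [10100]: (0 XOR ((NOT 1 OR 1) AND (NOT 0 IMPLIES 1))) -> 1
  row 21 [10101]: (0 XOR ((NOT 1 OR 1) AND (NOT 0 IMPLIES 1))) -> 1
  row 22 [10110]: (0 XOR ((NOT 1 OR 1) AND (NOT 1 IMPLIES 1))) -> 1
  row 23 [10111]: (0 XOR ((NOT 1 OR 1) AND (NOT 1 IMPLIES 1))) -> 1
  row 24 [11000]: (1 XOR ((NOT 0 OR 1) AND (NOT 0 IMPLIES 1))) -> 0
  row 25 [11001]: (1 XOR ((NOT 0 OR 1) AND (NOT 0 IMPLIES 1))) -> 0
  row 26 [11010]: (1 XOR ((NOT 0 OR 1) AND (NOT 1 IMPLIES 1))) -> 0
  row 27 [11011]: (1 XOR ((NOT 0 OR 1) AND (NOT 1 IMPLIES 1))) -> 0
  row 28 [11100]: (1 XOR ((NOT 1 OR 1) AND (NOT 0 IMPLIES 1))) -> 0
  row 29 [11101]: (1 XOR ((NOT 1 OR 1) AND (NOT 0 IMPLIES 1))) -> 0
  row 30 [11110]: (1 XOR ((NOT 1 OR 1) AND (NOT 1 IMPLIES 1))) -> 0
  row 31 [11111]: (1 XOR ((NOT 1 OR 1) AND (NOT 1 IMPLIES 1))) -> 0
Full result column, 8 rows per line (x1,x2 fixed per line; x3,x4,x5 runs 000..111 left to right):
  rows 0-7 [x1,x2=00]: 00110000  (ones: 2)
  rows 8-15 [x1,x2=01]: 11001111  (ones: 6)
  rows 16-23 [x1,x2=10]: 11111111  (ones: 8)
  rows 24-31 [x1,x2=11]: 00000000  (ones: 0)
Count of 1-rows = 2+6+8+0 = 16

16


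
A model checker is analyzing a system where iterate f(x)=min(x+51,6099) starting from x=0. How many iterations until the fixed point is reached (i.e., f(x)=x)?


Step 1: x=0, cap=6099, increment=51
Step 2: x grows by 51 each step until capped at 6099; fixed point is x=6099
Step 3: iterations = ceil(6099/51) = 120

120


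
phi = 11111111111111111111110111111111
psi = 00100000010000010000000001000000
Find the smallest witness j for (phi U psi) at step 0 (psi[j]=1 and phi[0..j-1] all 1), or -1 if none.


(phi U psi) at 0: need smallest j with psi[j]=1 and phi[i]=1 for all i in [0,j).
Scan from step 0:
  step 0: phi=1, psi=0 -> continue
  step 1: phi=1, psi=0 -> continue
  step 2: psi=1 and phi held for [0,2) -> witness found
Witness step = 2

2


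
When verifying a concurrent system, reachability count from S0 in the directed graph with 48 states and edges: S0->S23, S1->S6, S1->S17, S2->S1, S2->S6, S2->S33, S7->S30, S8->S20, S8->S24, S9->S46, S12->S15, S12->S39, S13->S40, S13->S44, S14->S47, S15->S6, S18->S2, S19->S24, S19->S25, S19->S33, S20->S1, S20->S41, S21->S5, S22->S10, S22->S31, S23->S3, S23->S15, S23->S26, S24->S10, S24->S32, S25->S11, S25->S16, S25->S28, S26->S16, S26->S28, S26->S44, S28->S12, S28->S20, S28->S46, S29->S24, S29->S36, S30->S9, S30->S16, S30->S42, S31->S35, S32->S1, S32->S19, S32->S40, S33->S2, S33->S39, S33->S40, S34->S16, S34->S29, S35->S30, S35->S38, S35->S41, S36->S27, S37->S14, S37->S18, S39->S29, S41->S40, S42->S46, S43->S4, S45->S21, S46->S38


BFS from S0:
  layer 0: {S0}
  layer 1: {S23}
  layer 2: {S3, S15, S26}
  layer 3: {S6, S16, S28, S44}
  layer 4: {S12, S20, S46}
  layer 5: {S1, S38, S39, S41}
  layer 6: {S17, S29, S40}
  layer 7: {S24, S36}
  layer 8: {S10, S27, S32}
  layer 9: {S19}
  layer 10: {S25, S33}
  layer 11: {S2, S11}
Reachable set: {S0, S1, S2, S3, S6, S10, S11, S12, S15, S16, S17, S19, S20, S23, S24, S25, S26, S27, S28, S29, S32, S33, S36, S38, S39, S40, S41, S44, S46}
Count = 29

29


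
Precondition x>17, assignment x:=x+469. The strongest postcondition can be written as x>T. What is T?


Formula: sp(P, x:=E) = exists old_x. (x = E[old_x/x]) AND P[old_x/x] (old_x is the value of x before the assignment; eliminate old_x by solving x = E[old_x/x] for old_x)
Step 1: Precondition P: x>17, i.e. old_x > 17
Step 2: Assignment gives x = old_x + 469, so old_x = x - 469
Step 3: Substitute into P: x - 469 > 17
Step 4: Simplify: x > 17+469 = 486

486


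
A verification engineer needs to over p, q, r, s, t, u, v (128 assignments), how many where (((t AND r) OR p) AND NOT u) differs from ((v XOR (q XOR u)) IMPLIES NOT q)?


F1 = (((t AND r) OR p) AND NOT u)
F2 = ((v XOR (q XOR u)) IMPLIES NOT q)
Evaluate both on each of 128 rows (bits = p,q,r,s,t,u,v):
  row 0 [0000000]: F1=0 F2=1 (differ) -> 1
  row 1 [0000001]: F1=0 F2=1 (differ) -> 1
  row 2 [0000010]: F1=0 F2=1 (differ) -> 1
  row 3 [0000011]: F1=0 F2=1 (differ) -> 1
  row 4 [0000100]: F1=0 F2=1 (differ) -> 1
  (every remaining row is evaluated the same way; all 128 results are listed next)
Full result column, 8 rows per line (p,q,r,s fixed per line; t,u,v runs 000..111 left to right):
  rows 0-7 [p,q,r,s=0000]: 11111111  (ones: 8)
  rows 8-15 [p,q,r,s=0001]: 11111111  (ones: 8)
  rows 16-23 [p,q,r,s=0010]: 11110011  (ones: 6)
  rows 24-31 [p,q,r,s=0011]: 11110011  (ones: 6)
  rows 32-39 [p,q,r,s=0100]: 01100110  (ones: 4)
  rows 40-47 [p,q,r,s=0101]: 01100110  (ones: 4)
  rows 48-55 [p,q,r,s=0110]: 01101010  (ones: 4)
  rows 56-63 [p,q,r,s=0111]: 01101010  (ones: 4)
  rows 64-71 [p,q,r,s=1000]: 00110011  (ones: 4)
  rows 72-79 [p,q,r,s=1001]: 00110011  (ones: 4)
  rows 80-87 [p,q,r,s=1010]: 00110011  (ones: 4)
  rows 88-95 [p,q,r,s=1011]: 00110011  (ones: 4)
  rows 96-103 [p,q,r,s=1100]: 10101010  (ones: 4)
  rows 104-111 [p,q,r,s=1101]: 10101010  (ones: 4)
  rows 112-119 [p,q,r,s=1110]: 10101010  (ones: 4)
  rows 120-127 [p,q,r,s=1111]: 10101010  (ones: 4)
Disagreements = 8+8+6+6+4+4+4+4+4+4+4+4+4+4+4+4 = 76

76


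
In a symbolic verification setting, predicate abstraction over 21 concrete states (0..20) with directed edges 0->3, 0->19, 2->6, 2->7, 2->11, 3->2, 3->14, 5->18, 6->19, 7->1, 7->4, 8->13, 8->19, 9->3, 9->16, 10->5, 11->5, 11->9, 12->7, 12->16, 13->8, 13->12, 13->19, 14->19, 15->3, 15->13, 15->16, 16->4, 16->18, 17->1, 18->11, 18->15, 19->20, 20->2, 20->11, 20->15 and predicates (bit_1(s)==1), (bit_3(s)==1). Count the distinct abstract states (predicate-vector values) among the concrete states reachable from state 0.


BFS from 0:
Concrete reachable: {0, 1, 2, 3, 4, 5, 6, 7, 8, 9, 11, 12, 13, 14, 15, 16, 18, 19, 20}
Abstract via predicates (bit_1(s)==1), (bit_3(s)==1):
  (0,0) <- {0, 1, 4, 5, 16, 20}
  (0,1) <- {8, 9, 12, 13}
  (1,0) <- {2, 3, 6, 7, 18, 19}
  (1,1) <- {11, 14, 15}
Distinct abstract states = 4

4


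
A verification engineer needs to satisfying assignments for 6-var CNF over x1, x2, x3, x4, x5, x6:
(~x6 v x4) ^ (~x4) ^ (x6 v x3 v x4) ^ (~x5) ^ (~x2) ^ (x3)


CNF with 6 clauses over 6 vars (64 assignments).
An assignment satisfies CNF iff every clause has >=1 true literal.
Check each row (bits = x1,x2,x3,x4,x5,x6; clause T/F shown):
  row 0 [000000]: clauses=TTFTTF -> 0
  row 1 [000001]: clauses=FTTTTF -> 0
  row 2 [000010]: clauses=TTFFTF -> 0
  row 3 [000011]: clauses=FTTFTF -> 0
  row 4 [000100]: clauses=TFTTTF -> 0
  (every remaining row is evaluated the same way; all 64 results are listed next)
Full result column, 8 rows per line (x1,x2,x3 fixed per line; x4,x5,x6 runs 000..111 left to right):
  rows 0-7 [x1,x2,x3=000]: 00000000  (ones: 0)
  rows 8-15 [x1,x2,x3=001]: 10000000  (ones: 1)
  rows 16-23 [x1,x2,x3=010]: 00000000  (ones: 0)
  rows 24-31 [x1,x2,x3=011]: 00000000  (ones: 0)
  rows 32-39 [x1,x2,x3=100]: 00000000  (ones: 0)
  rows 40-47 [x1,x2,x3=101]: 10000000  (ones: 1)
  rows 48-55 [x1,x2,x3=110]: 00000000  (ones: 0)
  rows 56-63 [x1,x2,x3=111]: 00000000  (ones: 0)
Satisfying assignments = 0+1+0+0+0+1+0+0 = 2

2


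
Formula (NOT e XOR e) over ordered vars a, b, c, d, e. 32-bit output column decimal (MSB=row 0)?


Formula: (NOT e XOR e) over a, b, c, d, e (32 rows)
Evaluate each row (bits = a,b,c,d,e, MSB first):
  row 0 [00000]: (NOT 0 XOR 0) -> 1
  row 1 [00001]: (NOT 1 XOR 1) -> 1
  row 2 [00010]: (NOT 0 XOR 0) -> 1
  row 3 [00011]: (NOT 1 XOR 1) -> 1
  row 4 [00100]: (NOT 0 XOR 0) -> 1
  row 5 [00101]: (NOT 1 XOR 1) -> 1
  row 6 [00110]: (NOT 0 XOR 0) -> 1
  row 7 [00111]: (NOT 1 XOR 1) -> 1
  row 8 [01000]: (NOT 0 XOR 0) -> 1
  row 9 [01001]: (NOT 1 XOR 1) -> 1
  row 10 [01010]: (NOT 0 XOR 0) -> 1
  row 11 [01011]: (NOT 1 XOR 1) -> 1
  row 12 [01100]: (NOT 0 XOR 0) -> 1
  row 13 [01101]: (NOT 1 XOR 1) -> 1
  row 14 [01110]: (NOT 0 XOR 0) -> 1
  row 15 [01111]: (NOT 1 XOR 1) -> 1
  row 16 [10000]: (NOT 0 XOR 0) -> 1
  row 17 [10001]: (NOT 1 XOR 1) -> 1
  row 18 [10010]: (NOT 0 XOR 0) -> 1
  row 19 [10011]: (NOT 1 XOR 1) -> 1
  row 20 [10100]: (NOT 0 XOR 0) -> 1
  row 21 [10101]: (NOT 1 XOR 1) -> 1
  row 22 [10110]: (NOT 0 XOR 0) -> 1
  row 23 [10111]: (NOT 1 XOR 1) -> 1
  row 24 [11000]: (NOT 0 XOR 0) -> 1
  row 25 [11001]: (NOT 1 XOR 1) -> 1
  row 26 [11010]: (NOT 0 XOR 0) -> 1
  row 27 [11011]: (NOT 1 XOR 1) -> 1
  row 28 [11100]: (NOT 0 XOR 0) -> 1
  row 29 [11101]: (NOT 1 XOR 1) -> 1
  row 30 [11110]: (NOT 0 XOR 0) -> 1
  row 31 [11111]: (NOT 1 XOR 1) -> 1
Full result column, 4 rows per line (a,b,c fixed per line; d,e runs 00..11 left to right):
  rows 0-3 [a,b,c=000]: 1111  = hex F
  rows 4-7 [a,b,c=001]: 1111  = hex F
  rows 8-11 [a,b,c=010]: 1111  = hex F
  rows 12-15 [a,b,c=011]: 1111  = hex F
  rows 16-19 [a,b,c=100]: 1111  = hex F
  rows 20-23 [a,b,c=101]: 1111  = hex F
  rows 24-27 [a,b,c=110]: 1111  = hex F
  rows 28-31 [a,b,c=111]: 1111  = hex F
Output column (row 0 .. row 31) = 11111111111111111111111111111111
Output column grouped in 4s = 1111 1111 1111 1111 1111 1111 1111 1111 = 0xFFFFFFFF
Convert to decimal digit by digit (value = value*16 + digit):
  F -> 15
  15*16 + 15 (F) = 255
  255*16 + 15 (F) = 4095
  4095*16 + 15 (F) = 65535
  65535*16 + 15 (F) = 1048575
  1048575*16 + 15 (F) = 16777215
  16777215*16 + 15 (F) = 268435455
  268435455*16 + 15 (F) = 4294967295
Decimal = 4294967295

4294967295


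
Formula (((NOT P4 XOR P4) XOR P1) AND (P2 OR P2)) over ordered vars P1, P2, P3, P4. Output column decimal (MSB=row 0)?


Formula: (((NOT P4 XOR P4) XOR P1) AND (P2 OR P2)) over P1, P2, P3, P4 (16 rows)
Evaluate each row (bits = P1,P2,P3,P4, MSB first):
  row 0 [0000]: (((NOT 0 XOR 0) XOR 0) AND (0 OR 0)) -> 0
  row 1 [0001]: (((NOT 1 XOR 1) XOR 0) AND (0 OR 0)) -> 0
  row 2 [0010]: (((NOT 0 XOR 0) XOR 0) AND (0 OR 0)) -> 0
  row 3 [0011]: (((NOT 1 XOR 1) XOR 0) AND (0 OR 0)) -> 0
  row 4 [0100]: (((NOT 0 XOR 0) XOR 0) AND (1 OR 1)) -> 1
  row 5 [0101]: (((NOT 1 XOR 1) XOR 0) AND (1 OR 1)) -> 1
  row 6 [0110]: (((NOT 0 XOR 0) XOR 0) AND (1 OR 1)) -> 1
  row 7 [0111]: (((NOT 1 XOR 1) XOR 0) AND (1 OR 1)) -> 1
  row 8 [1000]: (((NOT 0 XOR 0) XOR 1) AND (0 OR 0)) -> 0
  row 9 [1001]: (((NOT 1 XOR 1) XOR 1) AND (0 OR 0)) -> 0
  row 10 [1010]: (((NOT 0 XOR 0) XOR 1) AND (0 OR 0)) -> 0
  row 11 [1011]: (((NOT 1 XOR 1) XOR 1) AND (0 OR 0)) -> 0
  row 12 [1100]: (((NOT 0 XOR 0) XOR 1) AND (1 OR 1)) -> 0
  row 13 [1101]: (((NOT 1 XOR 1) XOR 1) AND (1 OR 1)) -> 0
  row 14 [1110]: (((NOT 0 XOR 0) XOR 1) AND (1 OR 1)) -> 0
  row 15 [1111]: (((NOT 1 XOR 1) XOR 1) AND (1 OR 1)) -> 0
Full result column, 4 rows per line (P1,P2 fixed per line; P3,P4 runs 00..11 left to right):
  rows 0-3 [P1,P2=00]: 0000  = hex 0
  rows 4-7 [P1,P2=01]: 1111  = hex F
  rows 8-11 [P1,P2=10]: 0000  = hex 0
  rows 12-15 [P1,P2=11]: 0000  = hex 0
Output column (row 0 .. row 15) = 0000111100000000
Output column grouped in 4s = 0000 1111 0000 0000 = 0x0F00
Convert to decimal digit by digit (value = value*16 + digit):
  0 -> 0
  0*16 + 15 (F) = 15
  15*16 + 0 = 240
  240*16 + 0 = 3840
Decimal = 3840

3840


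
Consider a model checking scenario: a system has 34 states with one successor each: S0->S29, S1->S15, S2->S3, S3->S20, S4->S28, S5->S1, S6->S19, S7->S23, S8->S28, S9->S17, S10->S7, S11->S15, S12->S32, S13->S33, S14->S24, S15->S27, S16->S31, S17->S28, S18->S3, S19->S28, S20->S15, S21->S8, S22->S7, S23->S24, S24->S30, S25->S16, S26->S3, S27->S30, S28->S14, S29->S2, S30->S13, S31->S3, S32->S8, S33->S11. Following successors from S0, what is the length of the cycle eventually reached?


Trace from S0 until a state repeats:
  S0 -> S29 -> S2 -> S3 -> S20 -> S15 -> S27 -> S30 -> S13 -> S33 -> S11 -> S15
S15 first seen at step 5, revisited at step 11.
Cycle length = 11 - 5 = 6

6


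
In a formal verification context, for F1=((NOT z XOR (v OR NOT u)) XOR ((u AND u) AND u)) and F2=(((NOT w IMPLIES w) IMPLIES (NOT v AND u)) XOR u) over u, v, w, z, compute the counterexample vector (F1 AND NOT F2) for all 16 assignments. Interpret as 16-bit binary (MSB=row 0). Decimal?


F1 = ((NOT z XOR (v OR NOT u)) XOR ((u AND u) AND u))
F2 = (((NOT w IMPLIES w) IMPLIES (NOT v AND u)) XOR u)
Counterexample to F1=>F2 is where F1=1 and F2=0.
Evaluate each row (bits = u,v,w,z, MSB first):
  row 0 [0000]: F1=0 F2=1 -> F1&~F2 -> 0
  row 1 [0001]: F1=1 F2=1 -> F1&~F2 -> 0
  row 2 [0010]: F1=0 F2=0 -> F1&~F2 -> 0
  row 3 [0011]: F1=1 F2=0 -> F1&~F2 -> 1
  row 4 [0100]: F1=0 F2=1 -> F1&~F2 -> 0
  row 5 [0101]: F1=1 F2=1 -> F1&~F2 -> 0
  row 6 [0110]: F1=0 F2=0 -> F1&~F2 -> 0
  row 7 [0111]: F1=1 F2=0 -> F1&~F2 -> 1
  row 8 [1000]: F1=0 F2=0 -> F1&~F2 -> 0
  row 9 [1001]: F1=1 F2=0 -> F1&~F2 -> 1
  row 10 [1010]: F1=0 F2=0 -> F1&~F2 -> 0
  row 11 [1011]: F1=1 F2=0 -> F1&~F2 -> 1
  row 12 [1100]: F1=1 F2=0 -> F1&~F2 -> 1
  row 13 [1101]: F1=0 F2=0 -> F1&~F2 -> 0
  row 14 [1110]: F1=1 F2=1 -> F1&~F2 -> 0
  row 15 [1111]: F1=0 F2=1 -> F1&~F2 -> 0
Full result column, 4 rows per line (u,v fixed per line; w,z runs 00..11 left to right):
  rows 0-3 [u,v=00]: 0001  = hex 1
  rows 4-7 [u,v=01]: 0001  = hex 1
  rows 8-11 [u,v=10]: 0101  = hex 5
  rows 12-15 [u,v=11]: 1000  = hex 8
Counterexample vector (row 0 .. row 15) = 0001000101011000
Output column grouped in 4s = 0001 0001 0101 1000 = 0x1158
Convert to decimal digit by digit (value = value*16 + digit):
  1 -> 1
  1*16 + 1 = 17
  17*16 + 5 = 277
  277*16 + 8 = 4440
Decimal = 4440

4440


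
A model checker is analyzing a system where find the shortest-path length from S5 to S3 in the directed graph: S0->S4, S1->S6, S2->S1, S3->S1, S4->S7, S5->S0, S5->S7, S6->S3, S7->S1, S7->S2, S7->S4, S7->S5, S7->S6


BFS layer-by-layer from S5:
  dist 0: {S5}
  dist 1: {S0, S7}
  dist 2: {S1, S2, S4, S6}
  dist 3: {S3}
  -> S3 reached at distance 3
Shortest path length = 3

3


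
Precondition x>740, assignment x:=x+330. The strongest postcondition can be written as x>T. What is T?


Formula: sp(P, x:=E) = exists old_x. (x = E[old_x/x]) AND P[old_x/x] (old_x is the value of x before the assignment; eliminate old_x by solving x = E[old_x/x] for old_x)
Step 1: Precondition P: x>740, i.e. old_x > 740
Step 2: Assignment gives x = old_x + 330, so old_x = x - 330
Step 3: Substitute into P: x - 330 > 740
Step 4: Simplify: x > 740+330 = 1070

1070


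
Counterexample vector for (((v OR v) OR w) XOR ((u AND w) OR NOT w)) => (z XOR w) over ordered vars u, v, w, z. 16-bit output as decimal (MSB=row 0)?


F1 = (((v OR v) OR w) XOR ((u AND w) OR NOT w))
F2 = (z XOR w)
Counterexample to F1=>F2 is where F1=1 and F2=0.
Evaluate each row (bits = u,v,w,z, MSB first):
  row 0 [0000]: F1=1 F2=0 -> F1&~F2 -> 1
  row 1 [0001]: F1=1 F2=1 -> F1&~F2 -> 0
  row 2 [0010]: F1=1 F2=1 -> F1&~F2 -> 0
  row 3 [0011]: F1=1 F2=0 -> F1&~F2 -> 1
  row 4 [0100]: F1=0 F2=0 -> F1&~F2 -> 0
  row 5 [0101]: F1=0 F2=1 -> F1&~F2 -> 0
  row 6 [0110]: F1=1 F2=1 -> F1&~F2 -> 0
  row 7 [0111]: F1=1 F2=0 -> F1&~F2 -> 1
  row 8 [1000]: F1=1 F2=0 -> F1&~F2 -> 1
  row 9 [1001]: F1=1 F2=1 -> F1&~F2 -> 0
  row 10 [1010]: F1=0 F2=1 -> F1&~F2 -> 0
  row 11 [1011]: F1=0 F2=0 -> F1&~F2 -> 0
  row 12 [1100]: F1=0 F2=0 -> F1&~F2 -> 0
  row 13 [1101]: F1=0 F2=1 -> F1&~F2 -> 0
  row 14 [1110]: F1=0 F2=1 -> F1&~F2 -> 0
  row 15 [1111]: F1=0 F2=0 -> F1&~F2 -> 0
Full result column, 4 rows per line (u,v fixed per line; w,z runs 00..11 left to right):
  rows 0-3 [u,v=00]: 1001  = hex 9
  rows 4-7 [u,v=01]: 0001  = hex 1
  rows 8-11 [u,v=10]: 1000  = hex 8
  rows 12-15 [u,v=11]: 0000  = hex 0
Counterexample vector (row 0 .. row 15) = 1001000110000000
Output column grouped in 4s = 1001 0001 1000 0000 = 0x9180
Convert to decimal digit by digit (value = value*16 + digit):
  9 -> 9
  9*16 + 1 = 145
  145*16 + 8 = 2328
  2328*16 + 0 = 37248
Decimal = 37248

37248


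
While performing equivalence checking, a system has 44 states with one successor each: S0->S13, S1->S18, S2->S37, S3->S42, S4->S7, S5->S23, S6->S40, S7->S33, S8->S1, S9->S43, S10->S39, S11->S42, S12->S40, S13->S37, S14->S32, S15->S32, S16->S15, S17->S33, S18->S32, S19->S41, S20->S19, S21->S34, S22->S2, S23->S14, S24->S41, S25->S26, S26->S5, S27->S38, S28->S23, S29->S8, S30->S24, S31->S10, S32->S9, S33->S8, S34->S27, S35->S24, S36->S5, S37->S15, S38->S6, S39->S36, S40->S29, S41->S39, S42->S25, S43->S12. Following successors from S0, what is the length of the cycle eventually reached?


Trace from S0 until a state repeats:
  S0 -> S13 -> S37 -> S15 -> S32 -> S9 -> S43 -> S12 -> S40 -> S29 -> S8 -> S1 -> S18 -> S32
S32 first seen at step 4, revisited at step 13.
Cycle length = 13 - 4 = 9

9


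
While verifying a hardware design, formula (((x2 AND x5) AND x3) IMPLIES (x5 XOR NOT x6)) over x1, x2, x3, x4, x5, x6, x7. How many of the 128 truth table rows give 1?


Formula: (((x2 AND x5) AND x3) IMPLIES (x5 XOR NOT x6)) over 7 vars (128 rows)
Evaluate each row (x1, x2, x3, x4, x5, x6, x7 as bits, MSB first):
  row 0 [0000000]: (((0 AND 0) AND 0) IMPLIES (0 XOR NOT 0)) -> 1
  row 1 [0000001]: (((0 AND 0) AND 0) IMPLIES (0 XOR NOT 0)) -> 1
  row 2 [0000010]: (((0 AND 0) AND 0) IMPLIES (0 XOR NOT 1)) -> 1
  row 3 [0000011]: (((0 AND 0) AND 0) IMPLIES (0 XOR NOT 1)) -> 1
  row 4 [0000100]: (((0 AND 1) AND 0) IMPLIES (1 XOR NOT 0)) -> 1
  (every remaining row is evaluated the same way; all 128 results are listed next)
Full result column, 8 rows per line (x1,x2,x3,x4 fixed per line; x5,x6,x7 runs 000..111 left to right):
  rows 0-7 [x1,x2,x3,x4=0000]: 11111111  (ones: 8)
  rows 8-15 [x1,x2,x3,x4=0001]: 11111111  (ones: 8)
  rows 16-23 [x1,x2,x3,x4=0010]: 11111111  (ones: 8)
  rows 24-31 [x1,x2,x3,x4=0011]: 11111111  (ones: 8)
  rows 32-39 [x1,x2,x3,x4=0100]: 11111111  (ones: 8)
  rows 40-47 [x1,x2,x3,x4=0101]: 11111111  (ones: 8)
  rows 48-55 [x1,x2,x3,x4=0110]: 11110011  (ones: 6)
  rows 56-63 [x1,x2,x3,x4=0111]: 11110011  (ones: 6)
  rows 64-71 [x1,x2,x3,x4=1000]: 11111111  (ones: 8)
  rows 72-79 [x1,x2,x3,x4=1001]: 11111111  (ones: 8)
  rows 80-87 [x1,x2,x3,x4=1010]: 11111111  (ones: 8)
  rows 88-95 [x1,x2,x3,x4=1011]: 11111111  (ones: 8)
  rows 96-103 [x1,x2,x3,x4=1100]: 11111111  (ones: 8)
  rows 104-111 [x1,x2,x3,x4=1101]: 11111111  (ones: 8)
  rows 112-119 [x1,x2,x3,x4=1110]: 11110011  (ones: 6)
  rows 120-127 [x1,x2,x3,x4=1111]: 11110011  (ones: 6)
Count of 1-rows = 8+8+8+8+8+8+6+6+8+8+8+8+8+8+6+6 = 120

120


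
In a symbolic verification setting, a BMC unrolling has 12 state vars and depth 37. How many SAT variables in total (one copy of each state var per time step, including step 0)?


BMC unrolls to depth k, creating one copy of each state var for steps 0..k.
Step count = 37 + 1 = 38 (steps 0 through 37)
Vars per step = 12
Total = 12 * 38 = 456

456


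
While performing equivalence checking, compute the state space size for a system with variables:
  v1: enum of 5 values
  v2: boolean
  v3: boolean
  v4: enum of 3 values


State space = product of domain sizes of all variables.
Domain sizes:
  v1 (enum of 5 values): 5
  v2 (boolean): 2
  v3 (boolean): 2
  v4 (enum of 3 values): 3
Product = 5 * 2 * 2 * 3 = 60

60


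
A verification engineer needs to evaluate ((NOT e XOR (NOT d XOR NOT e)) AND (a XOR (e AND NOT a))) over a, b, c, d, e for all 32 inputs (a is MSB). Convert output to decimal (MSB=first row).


Formula: ((NOT e XOR (NOT d XOR NOT e)) AND (a XOR (e AND NOT a))) over a, b, c, d, e (32 rows)
Evaluate each row (bits = a,b,c,d,e, MSB first):
  row 0 [00000]: ((NOT 0 XOR (NOT 0 XOR NOT 0)) AND (0 XOR (0 AND NOT 0))) -> 0
  row 1 [00001]: ((NOT 1 XOR (NOT 0 XOR NOT 1)) AND (0 XOR (1 AND NOT 0))) -> 1
  row 2 [00010]: ((NOT 0 XOR (NOT 1 XOR NOT 0)) AND (0 XOR (0 AND NOT 0))) -> 0
  row 3 [00011]: ((NOT 1 XOR (NOT 1 XOR NOT 1)) AND (0 XOR (1 AND NOT 0))) -> 0
  row 4 [00100]: ((NOT 0 XOR (NOT 0 XOR NOT 0)) AND (0 XOR (0 AND NOT 0))) -> 0
  row 5 [00101]: ((NOT 1 XOR (NOT 0 XOR NOT 1)) AND (0 XOR (1 AND NOT 0))) -> 1
  row 6 [00110]: ((NOT 0 XOR (NOT 1 XOR NOT 0)) AND (0 XOR (0 AND NOT 0))) -> 0
  row 7 [00111]: ((NOT 1 XOR (NOT 1 XOR NOT 1)) AND (0 XOR (1 AND NOT 0))) -> 0
  row 8 [01000]: ((NOT 0 XOR (NOT 0 XOR NOT 0)) AND (0 XOR (0 AND NOT 0))) -> 0
  row 9 [01001]: ((NOT 1 XOR (NOT 0 XOR NOT 1)) AND (0 XOR (1 AND NOT 0))) -> 1
  row 10 [01010]: ((NOT 0 XOR (NOT 1 XOR NOT 0)) AND (0 XOR (0 AND NOT 0))) -> 0
  row 11 [01011]: ((NOT 1 XOR (NOT 1 XOR NOT 1)) AND (0 XOR (1 AND NOT 0))) -> 0
  row 12 [01100]: ((NOT 0 XOR (NOT 0 XOR NOT 0)) AND (0 XOR (0 AND NOT 0))) -> 0
  row 13 [01101]: ((NOT 1 XOR (NOT 0 XOR NOT 1)) AND (0 XOR (1 AND NOT 0))) -> 1
  row 14 [01110]: ((NOT 0 XOR (NOT 1 XOR NOT 0)) AND (0 XOR (0 AND NOT 0))) -> 0
  row 15 [01111]: ((NOT 1 XOR (NOT 1 XOR NOT 1)) AND (0 XOR (1 AND NOT 0))) -> 0
  row 16 [10000]: ((NOT 0 XOR (NOT 0 XOR NOT 0)) AND (1 XOR (0 AND NOT 1))) -> 1
  row 17 [10001]: ((NOT 1 XOR (NOT 0 XOR NOT 1)) AND (1 XOR (1 AND NOT 1))) -> 1
  row 18 [10010]: ((NOT 0 XOR (NOT 1 XOR NOT 0)) AND (1 XOR (0 AND NOT 1))) -> 0
  row 19 [10011]: ((NOT 1 XOR (NOT 1 XOR NOT 1)) AND (1 XOR (1 AND NOT 1))) -> 0
  row 20 [10100]: ((NOT 0 XOR (NOT 0 XOR NOT 0)) AND (1 XOR (0 AND NOT 1))) -> 1
  row 21 [10101]: ((NOT 1 XOR (NOT 0 XOR NOT 1)) AND (1 XOR (1 AND NOT 1))) -> 1
  row 22 [10110]: ((NOT 0 XOR (NOT 1 XOR NOT 0)) AND (1 XOR (0 AND NOT 1))) -> 0
  row 23 [10111]: ((NOT 1 XOR (NOT 1 XOR NOT 1)) AND (1 XOR (1 AND NOT 1))) -> 0
  row 24 [11000]: ((NOT 0 XOR (NOT 0 XOR NOT 0)) AND (1 XOR (0 AND NOT 1))) -> 1
  row 25 [11001]: ((NOT 1 XOR (NOT 0 XOR NOT 1)) AND (1 XOR (1 AND NOT 1))) -> 1
  row 26 [11010]: ((NOT 0 XOR (NOT 1 XOR NOT 0)) AND (1 XOR (0 AND NOT 1))) -> 0
  row 27 [11011]: ((NOT 1 XOR (NOT 1 XOR NOT 1)) AND (1 XOR (1 AND NOT 1))) -> 0
  row 28 [11100]: ((NOT 0 XOR (NOT 0 XOR NOT 0)) AND (1 XOR (0 AND NOT 1))) -> 1
  row 29 [11101]: ((NOT 1 XOR (NOT 0 XOR NOT 1)) AND (1 XOR (1 AND NOT 1))) -> 1
  row 30 [11110]: ((NOT 0 XOR (NOT 1 XOR NOT 0)) AND (1 XOR (0 AND NOT 1))) -> 0
  row 31 [11111]: ((NOT 1 XOR (NOT 1 XOR NOT 1)) AND (1 XOR (1 AND NOT 1))) -> 0
Full result column, 4 rows per line (a,b,c fixed per line; d,e runs 00..11 left to right):
  rows 0-3 [a,b,c=000]: 0100  = hex 4
  rows 4-7 [a,b,c=001]: 0100  = hex 4
  rows 8-11 [a,b,c=010]: 0100  = hex 4
  rows 12-15 [a,b,c=011]: 0100  = hex 4
  rows 16-19 [a,b,c=100]: 1100  = hex C
  rows 20-23 [a,b,c=101]: 1100  = hex C
  rows 24-27 [a,b,c=110]: 1100  = hex C
  rows 28-31 [a,b,c=111]: 1100  = hex C
Output column (row 0 .. row 31) = 01000100010001001100110011001100
Output column grouped in 4s = 0100 0100 0100 0100 1100 1100 1100 1100 = 0x4444CCCC
Convert to decimal digit by digit (value = value*16 + digit):
  4 -> 4
  4*16 + 4 = 68
  68*16 + 4 = 1092
  1092*16 + 4 = 17476
  17476*16 + 12 (C) = 279628
  279628*16 + 12 (C) = 4474060
  4474060*16 + 12 (C) = 71584972
  71584972*16 + 12 (C) = 1145359564
Decimal = 1145359564

1145359564


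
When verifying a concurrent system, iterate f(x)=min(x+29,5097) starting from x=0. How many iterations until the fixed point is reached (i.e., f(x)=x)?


Step 1: x=0, cap=5097, increment=29
Step 2: x grows by 29 each step until capped at 5097; fixed point is x=5097
Step 3: iterations = ceil(5097/29) = 176

176
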